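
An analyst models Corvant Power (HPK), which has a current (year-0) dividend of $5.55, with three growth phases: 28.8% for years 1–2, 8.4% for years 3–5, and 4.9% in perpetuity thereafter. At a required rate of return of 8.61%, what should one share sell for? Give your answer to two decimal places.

Three-stage DDM. Project D₁…D_5; terminal Gordon value at t=5 with g = 0.049; discount at r = 0.0861.
D_1 = 7.1484
D_2 = 9.2071
D_3 = 9.9805
D_4 = 10.8189
D_5 = 11.7277
TV_5 = 12.3023/(0.0861−0.049) = 331.5997
P₀ = Σ Dₜ/(1+r)ᵗ + TV_5/(1+r)^5 = 257.1265

$257.13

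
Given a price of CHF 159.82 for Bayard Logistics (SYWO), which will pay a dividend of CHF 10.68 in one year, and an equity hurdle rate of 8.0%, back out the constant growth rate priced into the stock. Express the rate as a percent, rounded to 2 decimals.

From P₀ = D₁/(r − g), the implied growth is g = r − D₁/P₀.
g = 0.08 − 10.68/159.82 = 0.08 − 0.06683 = 0.01317

1.32%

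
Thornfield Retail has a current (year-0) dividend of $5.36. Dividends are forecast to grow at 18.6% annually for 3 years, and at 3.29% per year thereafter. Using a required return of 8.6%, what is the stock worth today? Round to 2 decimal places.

Two-stage DDM. Project D₁…D_3 at 0.186, terminal growth 0.0329, discount at r = 0.086.
D_1 = 6.3570
D_2 = 7.5394
D_3 = 8.9417
Terminal value at t=3: TV = D_4/(r−g) = 9.2359/(0.086−0.0329) = 173.9333
P₀ = 6.3570/(1+0.086)^1 + 7.5394/(1+0.086)^2 + 8.9417/(1+0.086)^3 + 173.9333/(1+0.086)^3 = 155.0252

$155.03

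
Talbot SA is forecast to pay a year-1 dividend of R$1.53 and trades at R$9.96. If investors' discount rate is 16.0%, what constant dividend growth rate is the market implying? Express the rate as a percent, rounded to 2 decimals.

0.64%

From P₀ = D₁/(r − g), the implied growth is g = r − D₁/P₀.
g = 0.16 − 1.53/9.96 = 0.16 − 0.15361 = 0.00639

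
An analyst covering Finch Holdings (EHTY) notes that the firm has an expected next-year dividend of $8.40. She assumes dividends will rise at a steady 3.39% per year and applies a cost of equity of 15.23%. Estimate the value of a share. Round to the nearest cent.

Gordon growth model: P₀ = D₁/(r − g), with D₁ = 8.40 given directly.
P₀ = 8.4000 / (0.1523 − 0.0339) = 8.4000 / 0.1184 = 70.9459

$70.95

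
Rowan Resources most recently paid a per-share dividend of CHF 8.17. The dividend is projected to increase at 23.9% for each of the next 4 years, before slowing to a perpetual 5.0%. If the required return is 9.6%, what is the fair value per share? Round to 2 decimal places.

Two-stage DDM. Project D₁…D_4 at 0.239, terminal growth 0.05, discount at r = 0.096.
D_1 = 10.1226
D_2 = 12.5419
D_3 = 15.5395
D_4 = 19.2534
Terminal value at t=4: TV = D_5/(r−g) = 20.2161/(0.096−0.05) = 439.4796
P₀ = 10.1226/(1+0.096)^1 + 12.5419/(1+0.096)^2 + 15.5395/(1+0.096)^3 + 19.2534/(1+0.096)^4 + 439.4796/(1+0.096)^4 = 349.4003

CHF 349.40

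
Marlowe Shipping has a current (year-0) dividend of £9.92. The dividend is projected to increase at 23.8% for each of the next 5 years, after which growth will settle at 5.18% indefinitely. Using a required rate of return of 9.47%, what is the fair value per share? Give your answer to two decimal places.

Two-stage DDM. Project D₁…D_5 at 0.238, terminal growth 0.0518, discount at r = 0.0947.
D_1 = 12.2810
D_2 = 15.2038
D_3 = 18.8223
D_4 = 23.3021
D_5 = 28.8479
Terminal value at t=5: TV = D_6/(r−g) = 30.3423/(0.0947−0.0518) = 707.2790
P₀ = 12.2810/(1+0.0947)^1 + 15.2038/(1+0.0947)^2 + 18.8223/(1+0.0947)^3 + 23.3021/(1+0.0947)^4 + 28.8479/(1+0.0947)^5 + 707.2790/(1+0.0947)^5 = 522.7289

£522.73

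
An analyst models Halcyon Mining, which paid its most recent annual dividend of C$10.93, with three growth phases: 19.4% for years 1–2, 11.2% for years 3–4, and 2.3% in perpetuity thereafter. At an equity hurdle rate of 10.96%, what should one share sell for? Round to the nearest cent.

Three-stage DDM. Project D₁…D_4; terminal Gordon value at t=4 with g = 0.023; discount at r = 0.1096.
D_1 = 13.0504
D_2 = 15.5822
D_3 = 17.3274
D_4 = 19.2681
TV_4 = 19.7112/(0.1096−0.023) = 227.6125
P₀ = Σ Dₜ/(1+r)ᵗ + TV_4/(1+r)^4 = 199.9632

C$199.96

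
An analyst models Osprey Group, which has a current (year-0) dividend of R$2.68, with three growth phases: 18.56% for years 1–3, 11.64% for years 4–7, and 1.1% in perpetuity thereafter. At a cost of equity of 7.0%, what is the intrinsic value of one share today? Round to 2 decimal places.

R$100.18

Three-stage DDM. Project D₁…D_7; terminal Gordon value at t=7 with g = 0.011; discount at r = 0.07.
D_1 = 3.1774
D_2 = 3.7671
D_3 = 4.4663
D_4 = 4.9862
D_5 = 5.5666
D_6 = 6.2145
D_7 = 6.9379
TV_7 = 7.0142/(0.07−0.011) = 118.8852
P₀ = Σ Dₜ/(1+r)ᵗ + TV_7/(1+r)^7 = 100.1759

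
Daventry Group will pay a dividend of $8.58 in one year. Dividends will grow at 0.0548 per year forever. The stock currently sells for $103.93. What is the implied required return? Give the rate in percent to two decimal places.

Rearranging the constant-growth DDM: r = D₁/P₀ + g.
r = 8.5800 / 103.93 + 0.0548 = 0.08256 + 0.0548 = 0.13736

13.74%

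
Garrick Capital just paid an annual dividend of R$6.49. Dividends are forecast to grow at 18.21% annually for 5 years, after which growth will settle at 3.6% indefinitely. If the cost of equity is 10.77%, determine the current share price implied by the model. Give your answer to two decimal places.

Two-stage DDM. Project D₁…D_5 at 0.1821, terminal growth 0.036, discount at r = 0.1077.
D_1 = 7.6718
D_2 = 9.0689
D_3 = 10.7203
D_4 = 12.6725
D_5 = 14.9801
Terminal value at t=5: TV = D_6/(r−g) = 15.5194/(0.1077−0.036) = 216.4494
P₀ = 7.6718/(1+0.1077)^1 + 9.0689/(1+0.1077)^2 + 10.7203/(1+0.1077)^3 + 12.6725/(1+0.1077)^4 + 14.9801/(1+0.1077)^5 + 216.4494/(1+0.1077)^5 = 169.3958

R$169.40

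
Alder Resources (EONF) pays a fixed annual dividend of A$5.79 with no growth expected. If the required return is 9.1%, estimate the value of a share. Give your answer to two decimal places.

A$63.63

Zero-growth DDM (perpetuity): P₀ = D/r = 5.79 / 0.091 = 63.6264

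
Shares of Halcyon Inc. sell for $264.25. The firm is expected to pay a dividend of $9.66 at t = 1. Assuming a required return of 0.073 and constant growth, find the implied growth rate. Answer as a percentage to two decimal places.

3.64%

From P₀ = D₁/(r − g), the implied growth is g = r − D₁/P₀.
g = 0.073 − 9.66/264.25 = 0.073 − 0.03656 = 0.03644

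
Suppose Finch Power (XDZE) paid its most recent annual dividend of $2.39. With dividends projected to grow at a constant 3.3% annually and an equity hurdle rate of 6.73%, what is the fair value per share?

$71.98

Gordon growth model: P₀ = D₁/(r − g). D₁ = 2.39 × (1 + 0.033) = 2.4689.
P₀ = 2.4689 / (0.0673 − 0.033) = 2.4689 / 0.0343 = 71.9787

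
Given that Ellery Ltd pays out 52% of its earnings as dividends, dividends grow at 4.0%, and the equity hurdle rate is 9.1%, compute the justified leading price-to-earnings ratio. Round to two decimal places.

10.20

Justified leading P/E = b/(r−g) = 0.52/(0.091−0.04) = 10.1961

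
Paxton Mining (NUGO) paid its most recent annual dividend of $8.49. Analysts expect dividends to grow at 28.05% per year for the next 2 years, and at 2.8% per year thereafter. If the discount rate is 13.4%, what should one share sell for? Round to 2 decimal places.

Two-stage DDM. Project D₁…D_2 at 0.2805, terminal growth 0.028, discount at r = 0.134.
D_1 = 10.8714
D_2 = 13.9209
Terminal value at t=2: TV = D_3/(r−g) = 14.3107/(0.134−0.028) = 135.0063
P₀ = 10.8714/(1+0.134)^1 + 13.9209/(1+0.134)^2 + 135.0063/(1+0.134)^2 = 125.3973

$125.40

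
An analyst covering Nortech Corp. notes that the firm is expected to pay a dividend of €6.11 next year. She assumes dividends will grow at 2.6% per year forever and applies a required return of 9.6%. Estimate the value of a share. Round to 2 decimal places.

€87.29

Gordon growth model: P₀ = D₁/(r − g), with D₁ = 6.11 given directly.
P₀ = 6.1100 / (0.096 − 0.026) = 6.1100 / 0.07 = 87.2857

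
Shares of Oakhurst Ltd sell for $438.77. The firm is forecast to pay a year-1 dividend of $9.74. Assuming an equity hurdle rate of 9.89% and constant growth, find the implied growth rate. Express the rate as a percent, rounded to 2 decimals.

From P₀ = D₁/(r − g), the implied growth is g = r − D₁/P₀.
g = 0.0989 − 9.74/438.77 = 0.0989 − 0.02220 = 0.07670

7.67%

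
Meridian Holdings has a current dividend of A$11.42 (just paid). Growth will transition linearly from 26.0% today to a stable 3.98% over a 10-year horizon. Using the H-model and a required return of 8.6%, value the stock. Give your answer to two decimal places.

A$529.18

H-model: P₀ = D₀[(1+g_L) + H(g_S−g_L)]/(r−g_L), with H = 10/2 = 5.
P₀ = 11.42 × [(1+0.0398) + 5×(0.26−0.0398)] / (0.086−0.0398)
   = 11.42 × 2.1408 / 0.0462 = 529.1761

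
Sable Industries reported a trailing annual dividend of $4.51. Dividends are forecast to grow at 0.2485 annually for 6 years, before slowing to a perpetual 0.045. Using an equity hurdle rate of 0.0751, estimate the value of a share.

Two-stage DDM. Project D₁…D_6 at 0.2485, terminal growth 0.045, discount at r = 0.0751.
D_1 = 5.6307
D_2 = 7.0300
D_3 = 8.7769
D_4 = 10.9580
D_5 = 13.6810
D_6 = 17.0808
Terminal value at t=6: TV = D_7/(r−g) = 17.8494/(0.0751−0.045) = 593.0040
P₀ = 5.6307/(1+0.0751)^1 + 7.0300/(1+0.0751)^2 + 8.7769/(1+0.0751)^3 + 10.9580/(1+0.0751)^4 + 13.6810/(1+0.0751)^5 + 17.0808/(1+0.0751)^6 + 593.0040/(1+0.0751)^6 = 431.2010

$431.20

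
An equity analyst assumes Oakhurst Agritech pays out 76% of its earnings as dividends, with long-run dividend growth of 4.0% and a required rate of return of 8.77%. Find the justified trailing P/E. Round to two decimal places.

16.57

Justified trailing P/E = b(1+g)/(r−g) = 0.76×(1+0.04)/(0.0877−0.04) = 16.5702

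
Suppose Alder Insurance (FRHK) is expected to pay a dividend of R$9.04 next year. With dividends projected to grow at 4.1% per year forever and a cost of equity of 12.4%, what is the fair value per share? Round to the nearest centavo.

Gordon growth model: P₀ = D₁/(r − g), with D₁ = 9.04 given directly.
P₀ = 9.0400 / (0.124 − 0.041) = 9.0400 / 0.083 = 108.9157

R$108.92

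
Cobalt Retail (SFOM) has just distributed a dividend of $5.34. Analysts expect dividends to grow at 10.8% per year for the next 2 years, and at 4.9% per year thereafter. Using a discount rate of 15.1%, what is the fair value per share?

$60.98

Two-stage DDM. Project D₁…D_2 at 0.108, terminal growth 0.049, discount at r = 0.151.
D_1 = 5.9167
D_2 = 6.5557
Terminal value at t=2: TV = D_3/(r−g) = 6.8770/(0.151−0.049) = 67.4211
P₀ = 5.9167/(1+0.151)^1 + 6.5557/(1+0.151)^2 + 67.4211/(1+0.151)^2 = 60.9805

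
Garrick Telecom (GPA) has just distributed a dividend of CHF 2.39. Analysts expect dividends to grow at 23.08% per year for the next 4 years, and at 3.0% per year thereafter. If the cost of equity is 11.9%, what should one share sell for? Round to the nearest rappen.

CHF 52.68

Two-stage DDM. Project D₁…D_4 at 0.2308, terminal growth 0.03, discount at r = 0.119.
D_1 = 2.9416
D_2 = 3.6205
D_3 = 4.4562
D_4 = 5.4846
Terminal value at t=4: TV = D_5/(r−g) = 5.6492/(0.119−0.03) = 63.4739
P₀ = 2.9416/(1+0.119)^1 + 3.6205/(1+0.119)^2 + 4.4562/(1+0.119)^3 + 5.4846/(1+0.119)^4 + 63.4739/(1+0.119)^4 = 52.6818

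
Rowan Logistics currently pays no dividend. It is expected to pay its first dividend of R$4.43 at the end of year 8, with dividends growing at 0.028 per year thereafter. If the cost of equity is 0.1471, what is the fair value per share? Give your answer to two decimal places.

R$14.23

Deferred-dividend DDM. At t=7 the remaining stream is a growing perpetuity with first payment D_8 = 4.43.
V_7 = D_8/(r−g) = 4.43/(0.1471−0.028) = 37.1956
P₀ = V_7/(1+r)^7 = 37.1956/(1+0.1471)^7 = 14.2326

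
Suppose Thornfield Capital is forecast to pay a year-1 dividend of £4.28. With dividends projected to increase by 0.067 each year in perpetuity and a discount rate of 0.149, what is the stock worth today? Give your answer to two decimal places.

£52.20

Gordon growth model: P₀ = D₁/(r − g), with D₁ = 4.28 given directly.
P₀ = 4.2800 / (0.149 − 0.067) = 4.2800 / 0.082 = 52.1951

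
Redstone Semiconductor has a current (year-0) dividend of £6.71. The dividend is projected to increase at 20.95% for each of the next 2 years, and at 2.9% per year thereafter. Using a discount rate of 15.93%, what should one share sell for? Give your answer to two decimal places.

£71.98

Two-stage DDM. Project D₁…D_2 at 0.2095, terminal growth 0.029, discount at r = 0.1593.
D_1 = 8.1157
D_2 = 9.8160
Terminal value at t=2: TV = D_3/(r−g) = 10.1007/(0.1593−0.029) = 77.5185
P₀ = 8.1157/(1+0.1593)^1 + 9.8160/(1+0.1593)^2 + 77.5185/(1+0.1593)^2 = 71.9827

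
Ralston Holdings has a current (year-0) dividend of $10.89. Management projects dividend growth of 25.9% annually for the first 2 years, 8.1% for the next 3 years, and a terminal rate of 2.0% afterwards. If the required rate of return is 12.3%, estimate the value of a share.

$184.86

Three-stage DDM. Project D₁…D_5; terminal Gordon value at t=5 with g = 0.02; discount at r = 0.123.
D_1 = 13.7105
D_2 = 17.2615
D_3 = 18.6597
D_4 = 20.1712
D_5 = 21.8050
TV_5 = 22.2411/(0.123−0.02) = 215.9332
P₀ = Σ Dₜ/(1+r)ᵗ + TV_5/(1+r)^5 = 184.8611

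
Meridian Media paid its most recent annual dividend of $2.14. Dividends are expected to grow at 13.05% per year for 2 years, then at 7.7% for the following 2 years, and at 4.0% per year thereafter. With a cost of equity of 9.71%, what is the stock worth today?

Three-stage DDM. Project D₁…D_4; terminal Gordon value at t=4 with g = 0.04; discount at r = 0.0971.
D_1 = 2.4193
D_2 = 2.7350
D_3 = 2.9456
D_4 = 3.1724
TV_4 = 3.2993/(0.0971−0.04) = 57.7808
P₀ = Σ Dₜ/(1+r)ᵗ + TV_4/(1+r)^4 = 48.7819

$48.78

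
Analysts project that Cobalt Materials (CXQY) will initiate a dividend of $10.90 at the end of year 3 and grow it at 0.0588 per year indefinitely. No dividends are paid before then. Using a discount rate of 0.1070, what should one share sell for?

Deferred-dividend DDM. At t=2 the remaining stream is a growing perpetuity with first payment D_3 = 10.90.
V_2 = D_3/(r−g) = 10.90/(0.107−0.0588) = 226.1411
P₀ = V_2/(1+r)^2 = 226.1411/(1+0.107)^2 = 184.5373

$184.54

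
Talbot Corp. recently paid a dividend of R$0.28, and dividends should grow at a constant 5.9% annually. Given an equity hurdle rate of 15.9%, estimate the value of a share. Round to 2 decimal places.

Gordon growth model: P₀ = D₁/(r − g). D₁ = 0.28 × (1 + 0.059) = 0.2965.
P₀ = 0.2965 / (0.159 − 0.059) = 0.2965 / 0.1 = 2.9652

R$2.97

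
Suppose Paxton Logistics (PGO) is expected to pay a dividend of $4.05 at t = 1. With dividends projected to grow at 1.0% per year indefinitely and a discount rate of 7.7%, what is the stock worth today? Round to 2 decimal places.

Gordon growth model: P₀ = D₁/(r − g), with D₁ = 4.05 given directly.
P₀ = 4.0500 / (0.077 − 0.01) = 4.0500 / 0.067 = 60.4478

$60.45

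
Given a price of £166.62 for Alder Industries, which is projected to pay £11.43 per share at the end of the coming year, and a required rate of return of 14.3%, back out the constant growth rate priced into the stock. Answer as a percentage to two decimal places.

7.44%

From P₀ = D₁/(r − g), the implied growth is g = r − D₁/P₀.
g = 0.143 − 11.43/166.62 = 0.143 − 0.06860 = 0.07440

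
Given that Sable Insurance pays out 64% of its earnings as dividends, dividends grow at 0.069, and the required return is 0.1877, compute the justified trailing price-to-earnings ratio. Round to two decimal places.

5.76

Justified trailing P/E = b(1+g)/(r−g) = 0.64×(1+0.069)/(0.1877−0.069) = 5.7638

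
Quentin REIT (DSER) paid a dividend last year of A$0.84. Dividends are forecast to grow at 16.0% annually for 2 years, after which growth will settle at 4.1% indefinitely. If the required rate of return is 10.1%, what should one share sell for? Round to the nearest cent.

A$18.00

Two-stage DDM. Project D₁…D_2 at 0.16, terminal growth 0.041, discount at r = 0.101.
D_1 = 0.9744
D_2 = 1.1303
Terminal value at t=2: TV = D_3/(r−g) = 1.1766/(0.101−0.041) = 19.6108
P₀ = 0.9744/(1+0.101)^1 + 1.1303/(1+0.101)^2 + 19.6108/(1+0.101)^2 = 17.9953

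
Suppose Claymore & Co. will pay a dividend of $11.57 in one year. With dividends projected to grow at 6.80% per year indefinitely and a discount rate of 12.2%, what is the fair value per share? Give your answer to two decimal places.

Gordon growth model: P₀ = D₁/(r − g), with D₁ = 11.57 given directly.
P₀ = 11.5700 / (0.122 − 0.068) = 11.5700 / 0.054 = 214.2593

$214.26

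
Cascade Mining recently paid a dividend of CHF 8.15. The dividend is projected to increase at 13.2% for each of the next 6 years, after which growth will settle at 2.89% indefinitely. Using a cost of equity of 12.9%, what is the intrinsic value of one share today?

CHF 134.47

Two-stage DDM. Project D₁…D_6 at 0.132, terminal growth 0.0289, discount at r = 0.129.
D_1 = 9.2258
D_2 = 10.4436
D_3 = 11.8222
D_4 = 13.3827
D_5 = 15.1492
D_6 = 17.1489
Terminal value at t=6: TV = D_7/(r−g) = 17.6445/(0.129−0.0289) = 176.2687
P₀ = 9.2258/(1+0.129)^1 + 10.4436/(1+0.129)^2 + 11.8222/(1+0.129)^3 + 13.3827/(1+0.129)^4 + 15.1492/(1+0.129)^5 + 17.1489/(1+0.129)^6 + 176.2687/(1+0.129)^6 = 134.4729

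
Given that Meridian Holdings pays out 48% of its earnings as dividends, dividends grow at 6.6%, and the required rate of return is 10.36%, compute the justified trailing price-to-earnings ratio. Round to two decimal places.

Justified trailing P/E = b(1+g)/(r−g) = 0.48×(1+0.066)/(0.1036−0.066) = 13.6085

13.61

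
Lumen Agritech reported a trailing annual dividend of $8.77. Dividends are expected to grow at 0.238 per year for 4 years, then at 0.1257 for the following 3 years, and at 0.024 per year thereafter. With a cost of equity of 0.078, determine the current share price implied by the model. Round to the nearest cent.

$429.51

Three-stage DDM. Project D₁…D_7; terminal Gordon value at t=7 with g = 0.024; discount at r = 0.078.
D_1 = 10.8573
D_2 = 13.4413
D_3 = 16.6403
D_4 = 20.6007
D_5 = 23.1902
D_6 = 26.1052
D_7 = 29.3867
TV_7 = 30.0919/(0.078−0.024) = 557.2581
P₀ = Σ Dₜ/(1+r)ᵗ + TV_7/(1+r)^7 = 429.5127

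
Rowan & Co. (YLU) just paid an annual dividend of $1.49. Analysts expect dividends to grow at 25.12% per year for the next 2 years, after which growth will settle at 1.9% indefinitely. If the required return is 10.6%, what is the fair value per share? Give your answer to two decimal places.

Two-stage DDM. Project D₁…D_2 at 0.2512, terminal growth 0.019, discount at r = 0.106.
D_1 = 1.8643
D_2 = 2.3326
Terminal value at t=2: TV = D_3/(r−g) = 2.3769/(0.106−0.019) = 27.3209
P₀ = 1.8643/(1+0.106)^1 + 2.3326/(1+0.106)^2 + 27.3209/(1+0.106)^2 = 25.9274

$25.93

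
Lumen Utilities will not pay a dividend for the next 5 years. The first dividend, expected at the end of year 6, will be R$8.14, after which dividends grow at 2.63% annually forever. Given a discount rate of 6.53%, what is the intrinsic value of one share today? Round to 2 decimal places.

Deferred-dividend DDM. At t=5 the remaining stream is a growing perpetuity with first payment D_6 = 8.14.
V_5 = D_6/(r−g) = 8.14/(0.0653−0.0263) = 208.7179
P₀ = V_5/(1+r)^5 = 208.7179/(1+0.0653)^5 = 152.1248

R$152.12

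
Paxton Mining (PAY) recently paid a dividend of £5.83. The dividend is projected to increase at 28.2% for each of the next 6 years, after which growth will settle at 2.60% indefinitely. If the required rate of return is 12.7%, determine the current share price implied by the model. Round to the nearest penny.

Two-stage DDM. Project D₁…D_6 at 0.282, terminal growth 0.026, discount at r = 0.127.
D_1 = 7.4741
D_2 = 9.5817
D_3 = 12.2838
D_4 = 15.7478
D_5 = 20.1887
D_6 = 25.8819
Terminal value at t=6: TV = D_7/(r−g) = 26.5549/(0.127−0.026) = 262.9194
P₀ = 7.4741/(1+0.127)^1 + 9.5817/(1+0.127)^2 + 12.2838/(1+0.127)^3 + 15.7478/(1+0.127)^4 + 20.1887/(1+0.127)^5 + 25.8819/(1+0.127)^6 + 262.9194/(1+0.127)^6 = 184.5701

£184.57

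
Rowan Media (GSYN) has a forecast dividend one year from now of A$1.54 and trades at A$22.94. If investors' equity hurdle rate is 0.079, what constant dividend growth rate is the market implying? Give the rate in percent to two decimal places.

1.19%

From P₀ = D₁/(r − g), the implied growth is g = r − D₁/P₀.
g = 0.079 − 1.54/22.94 = 0.079 − 0.06713 = 0.01187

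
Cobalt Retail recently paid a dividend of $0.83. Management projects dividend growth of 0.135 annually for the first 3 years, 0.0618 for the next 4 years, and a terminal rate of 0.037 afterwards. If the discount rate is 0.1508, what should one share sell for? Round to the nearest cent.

Three-stage DDM. Project D₁…D_7; terminal Gordon value at t=7 with g = 0.037; discount at r = 0.1508.
D_1 = 0.9420
D_2 = 1.0692
D_3 = 1.2136
D_4 = 1.2886
D_5 = 1.3682
D_6 = 1.4528
D_7 = 1.5425
TV_7 = 1.5996/(0.1508−0.037) = 14.0564
P₀ = Σ Dₜ/(1+r)ᵗ + TV_7/(1+r)^7 = 10.2960

$10.30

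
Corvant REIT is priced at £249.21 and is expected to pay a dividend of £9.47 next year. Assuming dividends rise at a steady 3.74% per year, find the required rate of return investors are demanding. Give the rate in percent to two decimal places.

Rearranging the constant-growth DDM: r = D₁/P₀ + g.
r = 9.4700 / 249.21 + 0.0374 = 0.03800 + 0.0374 = 0.07540

7.54%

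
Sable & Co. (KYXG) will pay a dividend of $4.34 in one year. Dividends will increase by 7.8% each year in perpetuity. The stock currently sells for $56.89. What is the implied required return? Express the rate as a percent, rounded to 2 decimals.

Rearranging the constant-growth DDM: r = D₁/P₀ + g.
r = 4.3400 / 56.89 + 0.078 = 0.07629 + 0.078 = 0.15429

15.43%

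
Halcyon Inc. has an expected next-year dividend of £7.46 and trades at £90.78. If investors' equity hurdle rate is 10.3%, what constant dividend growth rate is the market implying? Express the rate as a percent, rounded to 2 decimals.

2.08%

From P₀ = D₁/(r − g), the implied growth is g = r − D₁/P₀.
g = 0.103 − 7.46/90.78 = 0.103 − 0.08218 = 0.02082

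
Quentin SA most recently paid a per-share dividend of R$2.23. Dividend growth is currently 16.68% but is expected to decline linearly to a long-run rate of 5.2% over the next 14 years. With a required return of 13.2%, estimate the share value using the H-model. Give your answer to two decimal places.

H-model: P₀ = D₀[(1+g_L) + H(g_S−g_L)]/(r−g_L), with H = 14/2 = 7.
P₀ = 2.23 × [(1+0.052) + 7×(0.1668−0.052)] / (0.132−0.052)
   = 2.23 × 1.8556 / 0.08 = 51.7248

R$51.72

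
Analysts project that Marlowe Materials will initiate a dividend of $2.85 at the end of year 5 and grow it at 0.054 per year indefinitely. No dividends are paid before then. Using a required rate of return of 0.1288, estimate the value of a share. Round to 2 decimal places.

$23.47

Deferred-dividend DDM. At t=4 the remaining stream is a growing perpetuity with first payment D_5 = 2.85.
V_4 = D_5/(r−g) = 2.85/(0.1288−0.054) = 38.1016
P₀ = V_4/(1+r)^4 = 38.1016/(1+0.1288)^4 = 23.4680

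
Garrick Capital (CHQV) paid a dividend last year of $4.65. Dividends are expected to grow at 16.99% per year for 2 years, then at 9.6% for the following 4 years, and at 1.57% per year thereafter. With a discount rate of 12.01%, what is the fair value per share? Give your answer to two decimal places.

$74.39

Three-stage DDM. Project D₁…D_6; terminal Gordon value at t=6 with g = 0.0157; discount at r = 0.1201.
D_1 = 5.4400
D_2 = 6.3643
D_3 = 6.9753
D_4 = 7.6449
D_5 = 8.3788
D_6 = 9.1832
TV_6 = 9.3273/(0.1201−0.0157) = 89.3424
P₀ = Σ Dₜ/(1+r)ᵗ + TV_6/(1+r)^6 = 74.3913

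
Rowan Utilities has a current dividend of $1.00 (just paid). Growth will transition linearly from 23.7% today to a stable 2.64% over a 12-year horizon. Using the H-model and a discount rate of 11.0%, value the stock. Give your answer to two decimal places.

$27.39

H-model: P₀ = D₀[(1+g_L) + H(g_S−g_L)]/(r−g_L), with H = 12/2 = 6.
P₀ = 1.00 × [(1+0.0264) + 6×(0.237−0.0264)] / (0.11−0.0264)
   = 1.00 × 2.2900 / 0.0836 = 27.3923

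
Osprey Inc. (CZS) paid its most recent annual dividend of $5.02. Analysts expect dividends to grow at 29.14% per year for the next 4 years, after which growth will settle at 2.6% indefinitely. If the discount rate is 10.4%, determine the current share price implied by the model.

$153.80

Two-stage DDM. Project D₁…D_4 at 0.2914, terminal growth 0.026, discount at r = 0.104.
D_1 = 6.4828
D_2 = 8.3719
D_3 = 10.8115
D_4 = 13.9620
Terminal value at t=4: TV = D_5/(r−g) = 14.3250/(0.104−0.026) = 183.6537
P₀ = 6.4828/(1+0.104)^1 + 8.3719/(1+0.104)^2 + 10.8115/(1+0.104)^3 + 13.9620/(1+0.104)^4 + 183.6537/(1+0.104)^4 = 153.8045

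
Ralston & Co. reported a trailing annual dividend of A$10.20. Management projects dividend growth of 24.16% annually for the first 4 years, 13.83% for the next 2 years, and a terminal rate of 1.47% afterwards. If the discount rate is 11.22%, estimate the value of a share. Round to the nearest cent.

A$259.63

Three-stage DDM. Project D₁…D_6; terminal Gordon value at t=6 with g = 0.0147; discount at r = 0.1122.
D_1 = 12.6643
D_2 = 15.7240
D_3 = 19.5229
D_4 = 24.2397
D_5 = 27.5920
D_6 = 31.4080
TV_6 = 31.8697/(0.1122−0.0147) = 326.8688
P₀ = Σ Dₜ/(1+r)ᵗ + TV_6/(1+r)^6 = 259.6307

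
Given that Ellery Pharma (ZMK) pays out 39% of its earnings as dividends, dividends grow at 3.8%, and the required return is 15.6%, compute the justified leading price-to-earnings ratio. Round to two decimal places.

Justified leading P/E = b/(r−g) = 0.39/(0.156−0.038) = 3.3051

3.31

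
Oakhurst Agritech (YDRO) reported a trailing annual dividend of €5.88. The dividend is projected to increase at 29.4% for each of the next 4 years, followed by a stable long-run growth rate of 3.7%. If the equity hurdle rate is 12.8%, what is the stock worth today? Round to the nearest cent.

Two-stage DDM. Project D₁…D_4 at 0.294, terminal growth 0.037, discount at r = 0.128.
D_1 = 7.6087
D_2 = 9.8457
D_3 = 12.7403
D_4 = 16.4860
Terminal value at t=4: TV = D_5/(r−g) = 17.0959/(0.128−0.037) = 187.8676
P₀ = 7.6087/(1+0.128)^1 + 9.8457/(1+0.128)^2 + 12.7403/(1+0.128)^3 + 16.4860/(1+0.128)^4 + 187.8676/(1+0.128)^4 = 149.5851

€149.59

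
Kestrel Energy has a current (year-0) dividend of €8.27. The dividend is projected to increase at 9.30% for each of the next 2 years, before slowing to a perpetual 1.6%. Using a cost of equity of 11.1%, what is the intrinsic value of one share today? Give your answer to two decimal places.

€101.74

Two-stage DDM. Project D₁…D_2 at 0.093, terminal growth 0.016, discount at r = 0.111.
D_1 = 9.0391
D_2 = 9.8797
Terminal value at t=2: TV = D_3/(r−g) = 10.0378/(0.111−0.016) = 105.6613
P₀ = 9.0391/(1+0.111)^1 + 9.8797/(1+0.111)^2 + 105.6613/(1+0.111)^2 = 101.7430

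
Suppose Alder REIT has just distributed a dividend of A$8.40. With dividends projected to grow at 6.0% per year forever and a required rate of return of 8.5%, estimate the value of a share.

A$356.16

Gordon growth model: P₀ = D₁/(r − g). D₁ = 8.40 × (1 + 0.06) = 8.9040.
P₀ = 8.9040 / (0.085 − 0.06) = 8.9040 / 0.025 = 356.1600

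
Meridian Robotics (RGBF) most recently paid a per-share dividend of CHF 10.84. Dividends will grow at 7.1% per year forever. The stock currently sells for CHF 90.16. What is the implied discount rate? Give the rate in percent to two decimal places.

Rearranging the constant-growth DDM: r = D₁/P₀ + g.
D₁ = 10.84 × (1 + 0.071) = 11.6096.
r = 11.6096 / 90.16 + 0.071 = 0.12877 + 0.071 = 0.19977

19.98%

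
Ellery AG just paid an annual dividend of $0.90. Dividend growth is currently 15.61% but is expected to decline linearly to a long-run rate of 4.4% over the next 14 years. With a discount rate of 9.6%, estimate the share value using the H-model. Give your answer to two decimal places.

$31.65

H-model: P₀ = D₀[(1+g_L) + H(g_S−g_L)]/(r−g_L), with H = 14/2 = 7.
P₀ = 0.90 × [(1+0.044) + 7×(0.1561−0.044)] / (0.096−0.044)
   = 0.90 × 1.8287 / 0.052 = 31.6506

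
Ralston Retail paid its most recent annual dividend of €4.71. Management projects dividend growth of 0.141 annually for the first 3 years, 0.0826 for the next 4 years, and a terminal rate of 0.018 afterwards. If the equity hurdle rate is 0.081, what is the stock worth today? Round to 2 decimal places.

Three-stage DDM. Project D₁…D_7; terminal Gordon value at t=7 with g = 0.018; discount at r = 0.081.
D_1 = 5.3741
D_2 = 6.1319
D_3 = 6.9965
D_4 = 7.5744
D_5 = 8.2000
D_6 = 8.8773
D_7 = 9.6106
TV_7 = 9.7836/(0.081−0.018) = 155.2949
P₀ = Σ Dₜ/(1+r)ᵗ + TV_7/(1+r)^7 = 128.0219

€128.02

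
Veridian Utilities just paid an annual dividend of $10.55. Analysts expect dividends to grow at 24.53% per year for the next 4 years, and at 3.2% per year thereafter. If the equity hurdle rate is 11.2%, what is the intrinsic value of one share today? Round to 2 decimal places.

Two-stage DDM. Project D₁…D_4 at 0.2453, terminal growth 0.032, discount at r = 0.112.
D_1 = 13.1379
D_2 = 16.3606
D_3 = 20.3739
D_4 = 25.3716
Terminal value at t=4: TV = D_5/(r−g) = 26.1835/(0.112−0.032) = 327.2941
P₀ = 13.1379/(1+0.112)^1 + 16.3606/(1+0.112)^2 + 20.3739/(1+0.112)^3 + 25.3716/(1+0.112)^4 + 327.2941/(1+0.112)^4 = 270.5076

$270.51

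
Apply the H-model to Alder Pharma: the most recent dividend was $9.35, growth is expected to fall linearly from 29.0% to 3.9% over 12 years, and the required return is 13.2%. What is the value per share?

H-model: P₀ = D₀[(1+g_L) + H(g_S−g_L)]/(r−g_L), with H = 12/2 = 6.
P₀ = 9.35 × [(1+0.039) + 6×(0.29−0.039)] / (0.132−0.039)
   = 9.35 × 2.5450 / 0.093 = 255.8683

$255.87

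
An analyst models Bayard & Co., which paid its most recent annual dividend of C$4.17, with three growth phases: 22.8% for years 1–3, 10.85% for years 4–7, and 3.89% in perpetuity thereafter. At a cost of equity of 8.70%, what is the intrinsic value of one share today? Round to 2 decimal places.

C$181.75

Three-stage DDM. Project D₁…D_7; terminal Gordon value at t=7 with g = 0.0389; discount at r = 0.087.
D_1 = 5.1208
D_2 = 6.2883
D_3 = 7.7220
D_4 = 8.5599
D_5 = 9.4886
D_6 = 10.5181
D_7 = 11.6593
TV_7 = 12.1129/(0.087−0.0389) = 251.8272
P₀ = Σ Dₜ/(1+r)ᵗ + TV_7/(1+r)^7 = 181.7491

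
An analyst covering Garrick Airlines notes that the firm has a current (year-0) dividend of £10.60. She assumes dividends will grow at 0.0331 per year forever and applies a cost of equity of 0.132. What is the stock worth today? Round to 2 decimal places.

Gordon growth model: P₀ = D₁/(r − g). D₁ = 10.60 × (1 + 0.0331) = 10.9509.
P₀ = 10.9509 / (0.132 − 0.0331) = 10.9509 / 0.0989 = 110.7266

£110.73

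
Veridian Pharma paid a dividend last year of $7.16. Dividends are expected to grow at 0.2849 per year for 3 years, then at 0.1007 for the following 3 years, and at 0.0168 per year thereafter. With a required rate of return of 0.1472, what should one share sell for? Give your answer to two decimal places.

Three-stage DDM. Project D₁…D_6; terminal Gordon value at t=6 with g = 0.0168; discount at r = 0.1472.
D_1 = 9.1999
D_2 = 11.8209
D_3 = 15.1887
D_4 = 16.7182
D_5 = 18.4017
D_6 = 20.2548
TV_6 = 20.5951/(0.1472−0.0168) = 157.9377
P₀ = Σ Dₜ/(1+r)ᵗ + TV_6/(1+r)^6 = 124.1476

$124.15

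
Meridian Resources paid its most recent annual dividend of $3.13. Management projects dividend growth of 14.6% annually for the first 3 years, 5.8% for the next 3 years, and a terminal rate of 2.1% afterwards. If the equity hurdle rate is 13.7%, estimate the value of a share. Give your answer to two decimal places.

Three-stage DDM. Project D₁…D_6; terminal Gordon value at t=6 with g = 0.021; discount at r = 0.137.
D_1 = 3.5870
D_2 = 4.1107
D_3 = 4.7108
D_4 = 4.9841
D_5 = 5.2731
D_6 = 5.5790
TV_6 = 5.6961/(0.137−0.021) = 49.1047
P₀ = Σ Dₜ/(1+r)ᵗ + TV_6/(1+r)^6 = 40.6069

$40.61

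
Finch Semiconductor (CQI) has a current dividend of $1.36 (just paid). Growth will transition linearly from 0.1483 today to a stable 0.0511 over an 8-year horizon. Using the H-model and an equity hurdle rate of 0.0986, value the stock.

H-model: P₀ = D₀[(1+g_L) + H(g_S−g_L)]/(r−g_L), with H = 8/2 = 4.
P₀ = 1.36 × [(1+0.0511) + 4×(0.1483−0.0511)] / (0.0986−0.0511)
   = 1.36 × 1.4399 / 0.0475 = 41.2266

$41.23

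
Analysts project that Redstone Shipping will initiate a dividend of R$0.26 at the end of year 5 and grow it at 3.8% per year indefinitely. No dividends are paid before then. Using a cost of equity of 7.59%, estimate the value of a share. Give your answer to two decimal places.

R$5.12

Deferred-dividend DDM. At t=4 the remaining stream is a growing perpetuity with first payment D_5 = 0.26.
V_4 = D_5/(r−g) = 0.26/(0.0759−0.038) = 6.8602
P₀ = V_4/(1+r)^4 = 6.8602/(1+0.0759)^4 = 5.1197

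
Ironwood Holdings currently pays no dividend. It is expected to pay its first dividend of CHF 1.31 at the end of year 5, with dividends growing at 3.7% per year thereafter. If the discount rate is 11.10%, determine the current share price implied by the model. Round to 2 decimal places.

Deferred-dividend DDM. At t=4 the remaining stream is a growing perpetuity with first payment D_5 = 1.31.
V_4 = D_5/(r−g) = 1.31/(0.111−0.037) = 17.7027
P₀ = V_4/(1+r)^4 = 17.7027/(1+0.111)^4 = 11.6194

CHF 11.62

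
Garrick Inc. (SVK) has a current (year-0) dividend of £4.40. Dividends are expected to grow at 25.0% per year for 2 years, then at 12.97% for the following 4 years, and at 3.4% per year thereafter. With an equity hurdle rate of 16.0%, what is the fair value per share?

£66.70

Three-stage DDM. Project D₁…D_6; terminal Gordon value at t=6 with g = 0.034; discount at r = 0.16.
D_1 = 5.5000
D_2 = 6.8750
D_3 = 7.7667
D_4 = 8.7740
D_5 = 9.9120
D_6 = 11.1976
TV_6 = 11.5783/(0.16−0.034) = 91.8915
P₀ = Σ Dₜ/(1+r)ᵗ + TV_6/(1+r)^6 = 66.7036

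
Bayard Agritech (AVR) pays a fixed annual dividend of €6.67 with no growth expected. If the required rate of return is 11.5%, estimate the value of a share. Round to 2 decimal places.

€58.00

Zero-growth DDM (perpetuity): P₀ = D/r = 6.67 / 0.115 = 58.0000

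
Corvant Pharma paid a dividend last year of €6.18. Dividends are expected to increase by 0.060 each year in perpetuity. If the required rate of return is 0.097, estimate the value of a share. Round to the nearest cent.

€177.05

Gordon growth model: P₀ = D₁/(r − g). D₁ = 6.18 × (1 + 0.06) = 6.5508.
P₀ = 6.5508 / (0.097 − 0.06) = 6.5508 / 0.037 = 177.0486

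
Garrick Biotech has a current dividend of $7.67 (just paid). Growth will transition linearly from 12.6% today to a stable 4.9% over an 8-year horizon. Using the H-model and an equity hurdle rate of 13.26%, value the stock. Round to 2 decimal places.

H-model: P₀ = D₀[(1+g_L) + H(g_S−g_L)]/(r−g_L), with H = 8/2 = 4.
P₀ = 7.67 × [(1+0.049) + 4×(0.126−0.049)] / (0.1326−0.049)
   = 7.67 × 1.3570 / 0.0836 = 124.4999

$124.50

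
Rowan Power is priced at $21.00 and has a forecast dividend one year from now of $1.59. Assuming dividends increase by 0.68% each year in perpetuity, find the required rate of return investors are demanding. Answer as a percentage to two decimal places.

Rearranging the constant-growth DDM: r = D₁/P₀ + g.
r = 1.5900 / 21.00 + 0.0068 = 0.07571 + 0.0068 = 0.08251

8.25%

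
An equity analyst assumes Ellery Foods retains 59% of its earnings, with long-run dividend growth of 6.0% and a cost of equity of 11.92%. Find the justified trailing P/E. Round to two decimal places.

7.34

Payout ratio b = 1 − 0.59 = 0.41.
Justified trailing P/E = b(1+g)/(r−g) = 0.41×(1+0.06)/(0.1192−0.06) = 7.3412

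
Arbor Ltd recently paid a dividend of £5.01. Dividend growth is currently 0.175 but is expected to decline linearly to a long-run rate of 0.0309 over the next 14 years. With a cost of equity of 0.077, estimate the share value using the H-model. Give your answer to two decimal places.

H-model: P₀ = D₀[(1+g_L) + H(g_S−g_L)]/(r−g_L), with H = 14/2 = 7.
P₀ = 5.01 × [(1+0.0309) + 7×(0.175−0.0309)] / (0.077−0.0309)
   = 5.01 × 2.0396 / 0.0461 = 221.6572

£221.66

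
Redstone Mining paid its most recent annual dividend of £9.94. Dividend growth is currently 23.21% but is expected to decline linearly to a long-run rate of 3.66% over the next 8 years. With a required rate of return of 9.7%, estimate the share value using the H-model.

H-model: P₀ = D₀[(1+g_L) + H(g_S−g_L)]/(r−g_L), with H = 8/2 = 4.
P₀ = 9.94 × [(1+0.0366) + 4×(0.2321−0.0366)] / (0.097−0.0366)
   = 9.94 × 1.8186 / 0.0604 = 299.2862

£299.29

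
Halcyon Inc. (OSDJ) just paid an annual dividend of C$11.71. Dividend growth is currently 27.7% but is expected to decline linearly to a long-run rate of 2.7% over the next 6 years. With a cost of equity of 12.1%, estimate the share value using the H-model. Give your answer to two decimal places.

C$221.37

H-model: P₀ = D₀[(1+g_L) + H(g_S−g_L)]/(r−g_L), with H = 6/2 = 3.
P₀ = 11.71 × [(1+0.027) + 3×(0.277−0.027)] / (0.121−0.027)
   = 11.71 × 1.7770 / 0.094 = 221.3688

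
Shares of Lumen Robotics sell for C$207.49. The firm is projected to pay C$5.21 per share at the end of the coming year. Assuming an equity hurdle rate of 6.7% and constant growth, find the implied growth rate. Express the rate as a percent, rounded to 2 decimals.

4.19%

From P₀ = D₁/(r − g), the implied growth is g = r − D₁/P₀.
g = 0.067 − 5.21/207.49 = 0.067 − 0.02511 = 0.04189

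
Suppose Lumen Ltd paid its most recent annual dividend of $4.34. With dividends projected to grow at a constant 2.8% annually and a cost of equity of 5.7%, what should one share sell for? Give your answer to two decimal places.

$153.85

Gordon growth model: P₀ = D₁/(r − g). D₁ = 4.34 × (1 + 0.028) = 4.4615.
P₀ = 4.4615 / (0.057 − 0.028) = 4.4615 / 0.029 = 153.8455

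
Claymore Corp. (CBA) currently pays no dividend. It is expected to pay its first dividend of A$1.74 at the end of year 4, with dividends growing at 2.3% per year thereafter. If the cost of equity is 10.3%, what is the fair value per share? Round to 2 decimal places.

Deferred-dividend DDM. At t=3 the remaining stream is a growing perpetuity with first payment D_4 = 1.74.
V_3 = D_4/(r−g) = 1.74/(0.103−0.023) = 21.7500
P₀ = V_3/(1+r)^3 = 21.7500/(1+0.103)^3 = 16.2081

A$16.21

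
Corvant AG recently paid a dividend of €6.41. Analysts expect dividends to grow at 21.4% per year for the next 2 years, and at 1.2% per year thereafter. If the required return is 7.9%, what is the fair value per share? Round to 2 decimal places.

Two-stage DDM. Project D₁…D_2 at 0.214, terminal growth 0.012, discount at r = 0.079.
D_1 = 7.7817
D_2 = 9.4470
Terminal value at t=2: TV = D_3/(r−g) = 9.5604/(0.079−0.012) = 142.6925
P₀ = 7.7817/(1+0.079)^1 + 9.4470/(1+0.079)^2 + 142.6925/(1+0.079)^2 = 137.8890

€137.89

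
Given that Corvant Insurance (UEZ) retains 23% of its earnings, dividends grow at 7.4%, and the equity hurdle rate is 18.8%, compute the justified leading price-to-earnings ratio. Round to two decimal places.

6.75

Payout ratio b = 1 − 0.23 = 0.77.
Justified leading P/E = b/(r−g) = 0.77/(0.188−0.074) = 6.7544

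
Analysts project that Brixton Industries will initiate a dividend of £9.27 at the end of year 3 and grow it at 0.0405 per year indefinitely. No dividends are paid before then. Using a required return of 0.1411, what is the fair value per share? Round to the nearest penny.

£70.77

Deferred-dividend DDM. At t=2 the remaining stream is a growing perpetuity with first payment D_3 = 9.27.
V_2 = D_3/(r−g) = 9.27/(0.1411−0.0405) = 92.1471
P₀ = V_2/(1+r)^2 = 92.1471/(1+0.1411)^2 = 70.7676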